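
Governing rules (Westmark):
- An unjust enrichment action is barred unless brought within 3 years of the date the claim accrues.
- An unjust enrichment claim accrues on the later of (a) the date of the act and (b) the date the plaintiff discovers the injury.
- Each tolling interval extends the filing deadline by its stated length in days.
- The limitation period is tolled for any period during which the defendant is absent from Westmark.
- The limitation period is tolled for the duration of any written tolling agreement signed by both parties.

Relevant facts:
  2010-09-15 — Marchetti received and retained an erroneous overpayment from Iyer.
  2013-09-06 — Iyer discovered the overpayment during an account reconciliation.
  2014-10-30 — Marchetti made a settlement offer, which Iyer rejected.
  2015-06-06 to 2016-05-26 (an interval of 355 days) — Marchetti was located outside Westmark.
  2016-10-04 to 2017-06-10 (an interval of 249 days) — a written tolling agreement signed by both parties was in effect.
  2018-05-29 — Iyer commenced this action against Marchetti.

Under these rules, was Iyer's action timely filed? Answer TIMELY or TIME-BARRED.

The claim accrued on 2013-09-06 — the later of the 2010-09-15 act and the 2013-09-06 discovery.
Adding the 3 years base period to 2013-09-06 gives a deadline of 2016-09-06, before any tolling.
The period was tolled for 355 days by the defendant's absence from the jurisdiction (2015-06-06 to 2016-05-26), pushing the deadline to 2017-08-27.
The written tolling agreement from 2016-10-04 to 2017-06-10 tolled the period for 249 days, extending the deadline to 2018-05-03.
Nothing else in the chronology tolls or restarts the period.
Iyer filed on 2018-05-29, after the 2018-05-03 deadline, so the action is time-barred.

TIME-BARRED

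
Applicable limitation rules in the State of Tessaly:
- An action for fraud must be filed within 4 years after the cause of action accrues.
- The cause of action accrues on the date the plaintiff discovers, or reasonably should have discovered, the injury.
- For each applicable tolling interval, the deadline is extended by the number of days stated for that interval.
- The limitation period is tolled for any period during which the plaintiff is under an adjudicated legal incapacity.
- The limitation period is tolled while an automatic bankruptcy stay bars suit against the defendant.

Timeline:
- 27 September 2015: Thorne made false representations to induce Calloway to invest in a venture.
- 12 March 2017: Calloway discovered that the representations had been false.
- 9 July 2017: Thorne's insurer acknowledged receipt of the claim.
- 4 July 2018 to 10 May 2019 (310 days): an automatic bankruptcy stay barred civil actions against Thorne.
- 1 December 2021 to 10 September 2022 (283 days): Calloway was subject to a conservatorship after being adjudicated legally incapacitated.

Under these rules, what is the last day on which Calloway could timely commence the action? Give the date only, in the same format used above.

26 October 2022

Accrual is tied to discovery, so the period began on 12 March 2017 rather than on 27 September 2015 when the act occurred.
The untolled deadline — 4 years after 12 March 2017 — is 12 March 2021.
The automatic bankruptcy stay from 4 July 2018 to 10 May 2019 tolled the period for 310 days, extending the deadline to 16 January 2022.
The period was tolled for 283 days by the plaintiff's legal incapacity (1 December 2021 to 10 September 2022), pushing the deadline to 26 October 2022.
The other events in the timeline have no effect on the limitation period under the stated rules.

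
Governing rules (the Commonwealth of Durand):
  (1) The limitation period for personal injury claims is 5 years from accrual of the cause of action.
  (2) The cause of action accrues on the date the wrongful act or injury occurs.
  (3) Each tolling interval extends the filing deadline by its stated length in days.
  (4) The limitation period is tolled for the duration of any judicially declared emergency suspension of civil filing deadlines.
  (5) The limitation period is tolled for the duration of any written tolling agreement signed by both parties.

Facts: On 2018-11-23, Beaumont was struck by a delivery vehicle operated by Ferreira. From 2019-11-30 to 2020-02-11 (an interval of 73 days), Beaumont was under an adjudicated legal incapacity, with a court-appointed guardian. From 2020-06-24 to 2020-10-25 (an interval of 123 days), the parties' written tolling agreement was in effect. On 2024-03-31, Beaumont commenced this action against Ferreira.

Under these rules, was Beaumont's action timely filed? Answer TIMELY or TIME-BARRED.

The claim accrued on 2018-11-23, when the wrongful act occurred.
5 years from 2018-11-23 is 2023-11-23.
Because the written tolling agreement ran from 2020-06-24 to 2020-10-25, the deadline is extended by 123 days to 2024-03-25.
No stated provision tolls the period for the plaintiff's incapacity, so the interval from 2019-11-30 to 2020-02-11 has no effect on the deadline.
Beaumont filed on 2024-03-31, after the 2024-03-25 deadline, so the action is time-barred.

TIME-BARRED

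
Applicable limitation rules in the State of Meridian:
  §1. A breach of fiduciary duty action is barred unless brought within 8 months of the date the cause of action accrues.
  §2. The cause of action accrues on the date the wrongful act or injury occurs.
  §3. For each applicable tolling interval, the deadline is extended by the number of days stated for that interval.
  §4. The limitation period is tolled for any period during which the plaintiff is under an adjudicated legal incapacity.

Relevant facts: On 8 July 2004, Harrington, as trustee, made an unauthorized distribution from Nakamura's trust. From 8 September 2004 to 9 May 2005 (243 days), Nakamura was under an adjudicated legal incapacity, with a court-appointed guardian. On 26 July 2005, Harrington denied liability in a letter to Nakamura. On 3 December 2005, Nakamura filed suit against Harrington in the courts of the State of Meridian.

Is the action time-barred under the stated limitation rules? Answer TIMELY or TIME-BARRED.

TIME-BARRED

The claim accrued on 8 July 2004, when the wrongful act occurred.
8 months from 8 July 2004 is 8 March 2005.
Because the plaintiff's legal incapacity ran from 8 September 2004 to 9 May 2005, the deadline is extended by 243 days to 6 November 2005.
The other events in the timeline have no effect on the limitation period under the stated rules.
Nakamura filed on 3 December 2005, after the 6 November 2005 deadline, so the action is time-barred.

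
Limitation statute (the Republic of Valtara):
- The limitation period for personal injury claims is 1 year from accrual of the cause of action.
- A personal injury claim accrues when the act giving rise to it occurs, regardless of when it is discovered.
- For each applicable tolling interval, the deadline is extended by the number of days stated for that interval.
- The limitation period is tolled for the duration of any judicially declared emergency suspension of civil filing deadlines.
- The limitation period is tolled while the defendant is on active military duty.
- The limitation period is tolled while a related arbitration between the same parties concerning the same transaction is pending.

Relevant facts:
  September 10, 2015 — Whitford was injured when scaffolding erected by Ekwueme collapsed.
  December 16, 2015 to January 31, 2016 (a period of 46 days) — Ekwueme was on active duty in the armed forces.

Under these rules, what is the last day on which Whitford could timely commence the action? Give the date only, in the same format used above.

The cause of action accrued on September 10, 2015, the date of the act.
Adding the 1 year base period to September 10, 2015 gives a deadline of September 10, 2016, before any tolling.
Because the defendant's active military service ran from December 16, 2015 to January 31, 2016, the deadline is extended by 46 days to October 26, 2016.

October 26, 2016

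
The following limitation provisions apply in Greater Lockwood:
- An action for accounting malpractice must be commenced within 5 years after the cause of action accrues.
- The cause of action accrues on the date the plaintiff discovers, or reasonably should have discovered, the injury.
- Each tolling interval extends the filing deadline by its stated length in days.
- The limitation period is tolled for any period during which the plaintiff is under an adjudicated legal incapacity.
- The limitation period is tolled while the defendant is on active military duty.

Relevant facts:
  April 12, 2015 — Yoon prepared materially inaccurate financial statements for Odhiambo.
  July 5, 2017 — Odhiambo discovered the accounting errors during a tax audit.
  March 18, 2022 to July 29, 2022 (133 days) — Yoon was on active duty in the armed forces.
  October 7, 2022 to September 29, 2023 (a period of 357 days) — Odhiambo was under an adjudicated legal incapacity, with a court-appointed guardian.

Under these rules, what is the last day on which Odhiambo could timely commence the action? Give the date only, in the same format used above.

November 7, 2023

The claim did not accrue until Odhiambo discovered the injury on July 5, 2017; the April 12, 2015 act date does not start the clock under the stated rule.
Adding the 5 years base period to July 5, 2017 gives a deadline of July 5, 2022, before any tolling.
The period was tolled for 133 days by the defendant's active military service (March 18, 2022 to July 29, 2022), pushing the deadline to November 15, 2022.
Because the plaintiff's legal incapacity ran from October 7, 2022 to September 29, 2023, the deadline is extended by 357 days to November 7, 2023.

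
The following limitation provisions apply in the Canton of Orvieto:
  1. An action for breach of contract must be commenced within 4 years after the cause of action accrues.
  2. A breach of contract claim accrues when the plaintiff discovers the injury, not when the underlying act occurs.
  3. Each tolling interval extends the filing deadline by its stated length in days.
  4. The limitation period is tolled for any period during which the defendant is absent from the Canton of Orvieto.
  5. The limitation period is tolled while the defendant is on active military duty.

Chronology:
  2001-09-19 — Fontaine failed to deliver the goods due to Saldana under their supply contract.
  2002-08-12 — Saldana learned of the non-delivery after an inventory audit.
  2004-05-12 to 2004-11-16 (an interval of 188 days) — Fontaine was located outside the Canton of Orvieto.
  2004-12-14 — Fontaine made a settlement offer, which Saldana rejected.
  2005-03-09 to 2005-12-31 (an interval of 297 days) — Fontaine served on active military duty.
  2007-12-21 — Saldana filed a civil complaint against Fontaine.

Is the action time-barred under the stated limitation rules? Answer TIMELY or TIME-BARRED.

TIME-BARRED

Under the discovery rule, the claim accrued on 2002-08-12, when Saldana discovered the injury — not on the 2001-09-19 date of the underlying act.
The untolled deadline — 4 years after 2002-08-12 — is 2006-08-12.
The period was tolled for 188 days by the defendant's absence from the jurisdiction (2004-05-12 to 2004-11-16), pushing the deadline to 2007-02-16.
Because the defendant's active military service ran from 2005-03-09 to 2005-12-31, the deadline is extended by 297 days to 2007-12-10.
None of the other events listed affects the running of the period under the stated rules.
Saldana filed on 2007-12-21, after the 2007-12-10 deadline, so the action is time-barred.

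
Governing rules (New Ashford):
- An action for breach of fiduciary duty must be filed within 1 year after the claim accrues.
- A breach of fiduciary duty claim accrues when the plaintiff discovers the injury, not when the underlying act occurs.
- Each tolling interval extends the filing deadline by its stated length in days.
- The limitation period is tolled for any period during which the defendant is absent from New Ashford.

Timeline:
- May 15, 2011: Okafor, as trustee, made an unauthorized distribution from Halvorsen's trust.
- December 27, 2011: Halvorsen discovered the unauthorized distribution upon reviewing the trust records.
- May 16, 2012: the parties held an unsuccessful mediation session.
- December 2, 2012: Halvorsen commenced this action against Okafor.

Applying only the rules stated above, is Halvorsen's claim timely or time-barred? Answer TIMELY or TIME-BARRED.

TIMELY

Under the discovery rule, the claim accrued on December 27, 2011, when Halvorsen discovered the injury — not on the May 15, 2011 date of the underlying act.
The untolled deadline — 1 year after December 27, 2011 — is December 27, 2012.
The other events in the timeline have no effect on the limitation period under the stated rules.
Halvorsen filed on December 2, 2012, before the December 27, 2012 deadline, so the action is timely.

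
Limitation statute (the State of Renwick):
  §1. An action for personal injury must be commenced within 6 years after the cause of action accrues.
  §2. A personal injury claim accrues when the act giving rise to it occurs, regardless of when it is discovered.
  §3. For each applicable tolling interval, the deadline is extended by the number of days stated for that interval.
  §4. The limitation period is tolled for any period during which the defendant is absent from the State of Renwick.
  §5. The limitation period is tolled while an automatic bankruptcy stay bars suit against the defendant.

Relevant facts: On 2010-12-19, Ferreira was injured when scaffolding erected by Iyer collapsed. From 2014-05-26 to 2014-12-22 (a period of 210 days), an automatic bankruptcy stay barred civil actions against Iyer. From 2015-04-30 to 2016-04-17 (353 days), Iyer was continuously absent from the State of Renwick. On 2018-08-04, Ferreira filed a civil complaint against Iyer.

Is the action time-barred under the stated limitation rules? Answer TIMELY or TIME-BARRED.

TIME-BARRED

The limitation period began to run on 2010-12-19.
6 years from 2010-12-19 is 2016-12-19.
The automatic bankruptcy stay from 2014-05-26 to 2014-12-22 tolled the period for 210 days, extending the deadline to 2017-07-17.
The defendant's absence from the jurisdiction from 2015-04-30 to 2016-04-17 tolled the period for 353 days, extending the deadline to 2018-07-05.
Filing on 2018-08-04 missed the 2018-07-05 deadline — the action is time-barred.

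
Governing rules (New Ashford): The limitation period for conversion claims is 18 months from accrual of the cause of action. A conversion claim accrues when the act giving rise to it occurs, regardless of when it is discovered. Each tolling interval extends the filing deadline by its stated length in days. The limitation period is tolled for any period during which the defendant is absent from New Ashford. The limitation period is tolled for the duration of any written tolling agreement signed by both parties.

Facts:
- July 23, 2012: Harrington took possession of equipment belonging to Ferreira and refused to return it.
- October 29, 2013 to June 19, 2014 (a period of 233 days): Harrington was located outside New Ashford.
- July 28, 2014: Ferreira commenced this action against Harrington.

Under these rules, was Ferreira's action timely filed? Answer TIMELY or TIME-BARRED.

TIMELY

The cause of action accrued on July 23, 2012, the date of the act.
Adding the 18 months base period to July 23, 2012 gives a deadline of January 23, 2014, before any tolling.
The defendant's absence from the jurisdiction from October 29, 2013 to June 19, 2014 tolled the period for 233 days, extending the deadline to September 13, 2014.
Filing on July 28, 2014 beat the September 13, 2014 deadline — the action is timely.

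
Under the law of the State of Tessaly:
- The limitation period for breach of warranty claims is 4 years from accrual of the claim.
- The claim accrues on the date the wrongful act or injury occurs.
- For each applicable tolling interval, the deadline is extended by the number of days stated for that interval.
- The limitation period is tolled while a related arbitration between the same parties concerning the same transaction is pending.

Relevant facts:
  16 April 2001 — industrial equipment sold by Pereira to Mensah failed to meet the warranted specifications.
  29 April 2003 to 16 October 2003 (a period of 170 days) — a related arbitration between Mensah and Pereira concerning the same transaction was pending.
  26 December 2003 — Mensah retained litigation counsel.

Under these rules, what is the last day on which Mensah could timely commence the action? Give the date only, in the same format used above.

3 October 2005

The claim accrued on 16 April 2001, when the wrongful act occurred.
Adding the 4 years base period to 16 April 2001 gives a deadline of 16 April 2005, before any tolling.
The pending related arbitration from 29 April 2003 to 16 October 2003 tolled the period for 170 days, extending the deadline to 3 October 2005.
None of the other events listed affects the running of the period under the stated rules.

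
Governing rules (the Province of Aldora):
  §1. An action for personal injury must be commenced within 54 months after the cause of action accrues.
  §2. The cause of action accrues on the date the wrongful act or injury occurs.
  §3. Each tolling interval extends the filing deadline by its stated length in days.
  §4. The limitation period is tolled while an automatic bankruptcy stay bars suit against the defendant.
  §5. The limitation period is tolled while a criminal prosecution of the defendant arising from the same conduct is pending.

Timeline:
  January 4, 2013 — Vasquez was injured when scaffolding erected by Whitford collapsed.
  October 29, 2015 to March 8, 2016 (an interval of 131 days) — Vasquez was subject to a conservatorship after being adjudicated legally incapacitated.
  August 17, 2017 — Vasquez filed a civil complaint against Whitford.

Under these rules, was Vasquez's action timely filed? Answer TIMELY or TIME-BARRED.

TIME-BARRED

The claim accrued on January 4, 2013, when the wrongful act occurred.
The untolled deadline — 54 months after January 4, 2013 — is July 4, 2017.
The plaintiff's legal incapacity from October 29, 2015 to March 8, 2016 does not toll the period, because no stated rule makes the plaintiff's incapacity a tolling event.
Vasquez filed on August 17, 2017, after the July 4, 2017 deadline, so the action is time-barred.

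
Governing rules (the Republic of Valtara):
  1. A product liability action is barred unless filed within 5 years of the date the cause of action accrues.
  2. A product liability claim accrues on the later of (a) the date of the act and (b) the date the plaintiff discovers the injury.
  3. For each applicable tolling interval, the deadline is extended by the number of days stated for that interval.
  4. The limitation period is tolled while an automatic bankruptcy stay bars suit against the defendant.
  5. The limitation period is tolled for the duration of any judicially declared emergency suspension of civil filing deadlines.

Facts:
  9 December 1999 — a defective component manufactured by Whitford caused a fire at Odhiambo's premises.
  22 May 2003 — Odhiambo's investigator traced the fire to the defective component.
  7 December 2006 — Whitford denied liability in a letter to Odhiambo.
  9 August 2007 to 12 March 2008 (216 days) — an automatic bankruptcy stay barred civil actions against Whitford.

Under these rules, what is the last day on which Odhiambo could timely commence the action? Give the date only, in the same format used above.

24 December 2008

Because discovery on 22 May 2003 post-dates the 9 December 1999 act, accrual under the later-of rule falls on 22 May 2003.
Adding the 5 years base period to 22 May 2003 gives a deadline of 22 May 2008, before any tolling.
Because the automatic bankruptcy stay ran from 9 August 2007 to 12 March 2008, the deadline is extended by 216 days to 24 December 2008.
Nothing else in the chronology tolls or restarts the period.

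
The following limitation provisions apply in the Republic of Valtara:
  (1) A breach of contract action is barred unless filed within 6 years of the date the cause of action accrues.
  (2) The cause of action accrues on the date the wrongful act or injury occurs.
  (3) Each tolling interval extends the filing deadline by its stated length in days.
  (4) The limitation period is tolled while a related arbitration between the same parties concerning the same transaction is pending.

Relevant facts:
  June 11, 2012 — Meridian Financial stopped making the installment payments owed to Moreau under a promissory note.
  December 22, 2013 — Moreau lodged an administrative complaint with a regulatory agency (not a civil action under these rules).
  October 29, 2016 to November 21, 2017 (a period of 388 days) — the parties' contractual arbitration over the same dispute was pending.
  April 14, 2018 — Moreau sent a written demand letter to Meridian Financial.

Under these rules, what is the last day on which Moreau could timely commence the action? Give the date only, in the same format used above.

July 4, 2019

The claim accrued on June 11, 2012, when the wrongful act occurred.
Adding the 6 years base period to June 11, 2012 gives a deadline of June 11, 2018, before any tolling.
Because the pending related arbitration ran from October 29, 2016 to November 21, 2017, the deadline is extended by 388 days to July 4, 2019.
None of the other events listed affects the running of the period under the stated rules.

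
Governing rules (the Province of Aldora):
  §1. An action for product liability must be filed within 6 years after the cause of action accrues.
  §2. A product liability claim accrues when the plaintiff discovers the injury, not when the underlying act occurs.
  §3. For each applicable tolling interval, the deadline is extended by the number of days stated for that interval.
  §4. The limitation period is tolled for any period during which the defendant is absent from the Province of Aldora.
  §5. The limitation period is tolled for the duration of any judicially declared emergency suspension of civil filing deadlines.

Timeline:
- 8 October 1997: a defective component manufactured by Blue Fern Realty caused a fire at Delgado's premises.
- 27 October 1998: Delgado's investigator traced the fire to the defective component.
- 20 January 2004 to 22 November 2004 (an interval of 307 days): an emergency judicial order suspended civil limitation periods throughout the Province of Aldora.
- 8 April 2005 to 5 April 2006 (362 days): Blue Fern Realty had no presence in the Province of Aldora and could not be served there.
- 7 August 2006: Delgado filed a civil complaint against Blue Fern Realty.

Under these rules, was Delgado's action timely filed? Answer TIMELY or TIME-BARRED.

Accrual is tied to discovery, so the period began on 27 October 1998 rather than on 8 October 1997 when the act occurred.
6 years from 27 October 1998 is 27 October 2004.
The emergency suspension of filing deadlines from 20 January 2004 to 22 November 2004 tolled the period for 307 days, extending the deadline to 30 August 2005.
The defendant's absence from the jurisdiction from 8 April 2005 to 5 April 2006 tolled the period for 362 days, extending the deadline to 27 August 2006.
Filing on 7 August 2006 beat the 27 August 2006 deadline — the action is timely.

TIMELY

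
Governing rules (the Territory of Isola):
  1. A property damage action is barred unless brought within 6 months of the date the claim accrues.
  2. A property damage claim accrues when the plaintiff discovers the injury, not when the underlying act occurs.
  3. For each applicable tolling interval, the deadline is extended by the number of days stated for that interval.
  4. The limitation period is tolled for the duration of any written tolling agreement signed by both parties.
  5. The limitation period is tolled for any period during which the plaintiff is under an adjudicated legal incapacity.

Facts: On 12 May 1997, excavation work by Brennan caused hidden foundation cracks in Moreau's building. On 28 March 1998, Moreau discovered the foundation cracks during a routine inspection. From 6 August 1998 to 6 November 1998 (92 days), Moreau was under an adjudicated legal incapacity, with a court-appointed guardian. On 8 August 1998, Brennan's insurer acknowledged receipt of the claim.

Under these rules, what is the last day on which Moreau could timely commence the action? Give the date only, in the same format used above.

Accrual is tied to discovery, so the period began on 28 March 1998 rather than on 12 May 1997 when the act occurred.
Adding the 6 months base period to 28 March 1998 gives a deadline of 28 September 1998, before any tolling.
The period was tolled for 92 days by the plaintiff's legal incapacity (6 August 1998 to 6 November 1998), pushing the deadline to 29 December 1998.
None of the other events listed affects the running of the period under the stated rules.

29 December 1998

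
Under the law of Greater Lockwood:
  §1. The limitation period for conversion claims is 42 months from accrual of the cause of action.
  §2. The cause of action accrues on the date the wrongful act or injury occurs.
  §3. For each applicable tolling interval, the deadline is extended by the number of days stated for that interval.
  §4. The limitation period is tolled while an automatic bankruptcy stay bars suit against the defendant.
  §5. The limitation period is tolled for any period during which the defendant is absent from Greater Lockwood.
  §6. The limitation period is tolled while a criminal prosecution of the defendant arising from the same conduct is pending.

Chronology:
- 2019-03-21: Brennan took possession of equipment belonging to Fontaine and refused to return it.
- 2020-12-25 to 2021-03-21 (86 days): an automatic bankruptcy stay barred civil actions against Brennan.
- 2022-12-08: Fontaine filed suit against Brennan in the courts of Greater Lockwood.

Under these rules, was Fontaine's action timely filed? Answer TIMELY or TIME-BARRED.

TIMELY

The claim accrued on 2019-03-21, when the wrongful act occurred.
The untolled deadline — 42 months after 2019-03-21 — is 2022-09-21.
Because the automatic bankruptcy stay ran from 2020-12-25 to 2021-03-21, the deadline is extended by 86 days to 2022-12-16.
Filing on 2022-12-08 beat the 2022-12-16 deadline — the action is timely.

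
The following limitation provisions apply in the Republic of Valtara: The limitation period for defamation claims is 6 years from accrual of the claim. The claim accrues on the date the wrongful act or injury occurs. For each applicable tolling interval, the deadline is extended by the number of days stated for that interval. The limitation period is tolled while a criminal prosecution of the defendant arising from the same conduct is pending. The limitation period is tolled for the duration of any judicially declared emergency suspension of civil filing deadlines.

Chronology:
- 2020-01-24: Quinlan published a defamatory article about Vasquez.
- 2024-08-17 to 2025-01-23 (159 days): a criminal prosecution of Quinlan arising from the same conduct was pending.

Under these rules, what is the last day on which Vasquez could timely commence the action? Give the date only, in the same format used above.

The claim accrued on 2020-01-24, when the wrongful act occurred.
The untolled deadline — 6 years after 2020-01-24 — is 2026-01-24.
The period was tolled for 159 days by the pending criminal prosecution (2024-08-17 to 2025-01-23), pushing the deadline to 2026-07-02.

2026-07-02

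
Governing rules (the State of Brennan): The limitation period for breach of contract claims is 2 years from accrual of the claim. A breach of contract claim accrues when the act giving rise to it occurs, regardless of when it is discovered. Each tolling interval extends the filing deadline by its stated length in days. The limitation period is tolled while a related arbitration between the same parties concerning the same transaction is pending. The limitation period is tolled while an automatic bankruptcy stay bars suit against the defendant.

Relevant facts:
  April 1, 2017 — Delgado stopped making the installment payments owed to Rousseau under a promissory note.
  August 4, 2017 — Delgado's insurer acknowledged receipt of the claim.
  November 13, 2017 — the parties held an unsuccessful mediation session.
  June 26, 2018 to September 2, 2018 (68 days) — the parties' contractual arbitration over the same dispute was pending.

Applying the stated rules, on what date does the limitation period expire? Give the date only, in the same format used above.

June 8, 2019

The claim accrued on April 1, 2017, the date of the act.
The untolled deadline — 2 years after April 1, 2017 — is April 1, 2019.
The pending related arbitration from June 26, 2018 to September 2, 2018 tolled the period for 68 days, extending the deadline to June 8, 2019.
Nothing else in the chronology tolls or restarts the period.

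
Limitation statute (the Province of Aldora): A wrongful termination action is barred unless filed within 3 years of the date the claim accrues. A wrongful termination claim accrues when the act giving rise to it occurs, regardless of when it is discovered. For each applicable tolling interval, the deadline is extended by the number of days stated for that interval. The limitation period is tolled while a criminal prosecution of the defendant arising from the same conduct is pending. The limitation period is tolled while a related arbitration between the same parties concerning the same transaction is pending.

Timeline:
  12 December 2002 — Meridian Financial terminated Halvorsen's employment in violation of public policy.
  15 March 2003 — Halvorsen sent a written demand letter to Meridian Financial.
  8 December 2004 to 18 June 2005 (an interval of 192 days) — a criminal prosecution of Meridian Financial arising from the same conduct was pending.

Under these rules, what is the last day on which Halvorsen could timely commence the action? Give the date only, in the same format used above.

22 June 2006

The claim accrued on 12 December 2002, when the wrongful act occurred.
Adding the 3 years base period to 12 December 2002 gives a deadline of 12 December 2005, before any tolling.
Because the pending criminal prosecution ran from 8 December 2004 to 18 June 2005, the deadline is extended by 192 days to 22 June 2006.
The other events in the timeline have no effect on the limitation period under the stated rules.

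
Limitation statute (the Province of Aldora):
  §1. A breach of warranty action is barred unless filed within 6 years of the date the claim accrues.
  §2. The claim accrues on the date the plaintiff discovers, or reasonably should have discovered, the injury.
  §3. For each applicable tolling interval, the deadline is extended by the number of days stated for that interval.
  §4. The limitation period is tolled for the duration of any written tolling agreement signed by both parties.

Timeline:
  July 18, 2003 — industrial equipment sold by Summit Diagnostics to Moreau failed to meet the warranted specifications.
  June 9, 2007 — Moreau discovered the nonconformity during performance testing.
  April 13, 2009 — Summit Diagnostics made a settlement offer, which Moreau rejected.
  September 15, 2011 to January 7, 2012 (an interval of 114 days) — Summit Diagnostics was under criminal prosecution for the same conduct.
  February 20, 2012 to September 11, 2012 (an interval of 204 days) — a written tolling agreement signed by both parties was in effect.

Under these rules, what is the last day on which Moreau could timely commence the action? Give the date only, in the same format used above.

Under the discovery rule, the claim accrued on June 9, 2007, when Moreau discovered the injury — not on the July 18, 2003 date of the underlying act.
The untolled deadline — 6 years after June 9, 2007 — is June 9, 2013.
The written tolling agreement from February 20, 2012 to September 11, 2012 tolled the period for 204 days, extending the deadline to December 30, 2013.
No stated provision tolls the period for a criminal prosecution, so the interval from September 15, 2011 to January 7, 2012 has no effect on the deadline.
The other events in the timeline have no effect on the limitation period under the stated rules.

December 30, 2013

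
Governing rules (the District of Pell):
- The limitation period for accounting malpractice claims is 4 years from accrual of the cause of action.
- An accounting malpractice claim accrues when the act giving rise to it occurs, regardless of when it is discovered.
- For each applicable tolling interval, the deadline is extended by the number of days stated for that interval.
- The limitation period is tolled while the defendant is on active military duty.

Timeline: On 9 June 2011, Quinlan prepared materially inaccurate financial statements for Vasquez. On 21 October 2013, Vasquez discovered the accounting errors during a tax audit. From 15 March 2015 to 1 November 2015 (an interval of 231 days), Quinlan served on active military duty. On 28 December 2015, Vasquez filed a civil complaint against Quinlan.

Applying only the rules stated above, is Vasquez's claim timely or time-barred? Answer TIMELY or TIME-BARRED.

TIMELY

Accrual is governed by the date of the act, so the period began to run on 9 June 2011; the later discovery on 21 October 2013 is irrelevant under the stated rule.
4 years from 9 June 2011 is 9 June 2015.
The period was tolled for 231 days by the defendant's active military service (15 March 2015 to 1 November 2015), pushing the deadline to 26 January 2016.
Filing on 28 December 2015 beat the 26 January 2016 deadline — the action is timely.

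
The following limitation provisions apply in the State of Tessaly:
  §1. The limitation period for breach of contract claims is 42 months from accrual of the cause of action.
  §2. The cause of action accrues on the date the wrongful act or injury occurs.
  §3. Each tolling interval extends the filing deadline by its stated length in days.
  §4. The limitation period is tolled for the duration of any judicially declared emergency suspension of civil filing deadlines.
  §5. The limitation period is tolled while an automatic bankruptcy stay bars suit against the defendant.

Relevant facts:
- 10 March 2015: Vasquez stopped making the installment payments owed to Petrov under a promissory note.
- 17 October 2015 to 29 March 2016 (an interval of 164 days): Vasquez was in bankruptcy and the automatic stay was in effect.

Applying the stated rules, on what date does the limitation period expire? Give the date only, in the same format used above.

The limitation period began to run on 10 March 2015.
42 months from 10 March 2015 is 10 September 2018.
The automatic bankruptcy stay from 17 October 2015 to 29 March 2016 tolled the period for 164 days, extending the deadline to 21 February 2019.

21 February 2019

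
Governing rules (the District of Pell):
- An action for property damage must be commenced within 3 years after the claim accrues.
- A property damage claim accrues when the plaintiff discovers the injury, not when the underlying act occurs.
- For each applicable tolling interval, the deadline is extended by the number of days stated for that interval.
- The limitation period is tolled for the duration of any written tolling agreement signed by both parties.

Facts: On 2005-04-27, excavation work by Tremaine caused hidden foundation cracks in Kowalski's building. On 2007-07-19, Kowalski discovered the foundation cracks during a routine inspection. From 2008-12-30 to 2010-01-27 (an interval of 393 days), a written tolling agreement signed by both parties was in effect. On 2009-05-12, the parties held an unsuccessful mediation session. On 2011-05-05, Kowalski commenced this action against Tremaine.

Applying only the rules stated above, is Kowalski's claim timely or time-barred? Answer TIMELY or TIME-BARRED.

TIMELY

Under the discovery rule, the claim accrued on 2007-07-19, when Kowalski discovered the injury — not on the 2005-04-27 date of the underlying act.
The untolled deadline — 3 years after 2007-07-19 — is 2010-07-19.
The written tolling agreement from 2008-12-30 to 2010-01-27 tolled the period for 393 days, extending the deadline to 2011-08-16.
Nothing else in the chronology tolls or restarts the period.
Filing on 2011-05-05 beat the 2011-08-16 deadline — the action is timely.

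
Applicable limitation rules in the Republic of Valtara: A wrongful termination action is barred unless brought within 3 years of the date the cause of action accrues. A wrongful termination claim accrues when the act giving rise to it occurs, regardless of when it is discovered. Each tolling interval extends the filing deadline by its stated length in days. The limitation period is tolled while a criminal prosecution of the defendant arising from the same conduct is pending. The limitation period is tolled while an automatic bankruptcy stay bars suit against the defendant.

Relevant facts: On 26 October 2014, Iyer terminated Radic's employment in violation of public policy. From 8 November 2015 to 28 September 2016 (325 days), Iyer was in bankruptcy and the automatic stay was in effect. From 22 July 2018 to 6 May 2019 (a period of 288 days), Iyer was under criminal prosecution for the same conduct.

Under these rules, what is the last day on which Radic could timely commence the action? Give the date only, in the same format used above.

1 July 2019

The cause of action accrued on 26 October 2014, the date of the act.
The untolled deadline — 3 years after 26 October 2014 — is 26 October 2017.
The automatic bankruptcy stay from 8 November 2015 to 28 September 2016 tolled the period for 325 days, extending the deadline to 16 September 2018.
The period was tolled for 288 days by the pending criminal prosecution (22 July 2018 to 6 May 2019), pushing the deadline to 1 July 2019.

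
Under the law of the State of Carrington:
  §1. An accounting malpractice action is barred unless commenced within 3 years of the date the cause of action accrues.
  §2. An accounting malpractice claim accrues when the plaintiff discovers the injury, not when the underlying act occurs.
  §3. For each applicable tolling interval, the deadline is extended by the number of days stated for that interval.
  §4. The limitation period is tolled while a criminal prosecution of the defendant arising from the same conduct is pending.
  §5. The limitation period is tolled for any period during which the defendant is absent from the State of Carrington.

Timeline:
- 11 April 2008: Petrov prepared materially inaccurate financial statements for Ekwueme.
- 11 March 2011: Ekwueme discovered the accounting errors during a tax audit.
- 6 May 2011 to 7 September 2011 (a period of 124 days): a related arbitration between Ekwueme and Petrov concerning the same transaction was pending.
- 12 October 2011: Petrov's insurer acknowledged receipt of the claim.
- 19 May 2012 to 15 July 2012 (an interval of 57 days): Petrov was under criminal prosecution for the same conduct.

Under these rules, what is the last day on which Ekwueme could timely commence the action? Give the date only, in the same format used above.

Accrual is tied to discovery, so the period began on 11 March 2011 rather than on 11 April 2008 when the act occurred.
3 years from 11 March 2011 is 11 March 2014.
The period was tolled for 57 days by the pending criminal prosecution (19 May 2012 to 15 July 2012), pushing the deadline to 7 May 2014.
No stated provision tolls the period for a pending arbitration, so the interval from 6 May 2011 to 7 September 2011 has no effect on the deadline.
The other events in the timeline have no effect on the limitation period under the stated rules.

7 May 2014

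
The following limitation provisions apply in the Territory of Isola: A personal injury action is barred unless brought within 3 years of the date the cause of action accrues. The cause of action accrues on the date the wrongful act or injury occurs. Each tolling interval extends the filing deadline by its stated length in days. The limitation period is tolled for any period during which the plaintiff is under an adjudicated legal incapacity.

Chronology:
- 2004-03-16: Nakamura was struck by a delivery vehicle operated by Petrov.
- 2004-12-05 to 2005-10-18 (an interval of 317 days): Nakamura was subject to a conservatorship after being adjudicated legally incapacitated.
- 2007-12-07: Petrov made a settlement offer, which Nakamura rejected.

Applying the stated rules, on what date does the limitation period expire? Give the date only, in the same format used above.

2008-01-27

The cause of action accrued on 2004-03-16, the date of the act.
Adding the 3 years base period to 2004-03-16 gives a deadline of 2007-03-16, before any tolling.
Because the plaintiff's legal incapacity ran from 2004-12-05 to 2005-10-18, the deadline is extended by 317 days to 2008-01-27.
Nothing else in the chronology tolls or restarts the period.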